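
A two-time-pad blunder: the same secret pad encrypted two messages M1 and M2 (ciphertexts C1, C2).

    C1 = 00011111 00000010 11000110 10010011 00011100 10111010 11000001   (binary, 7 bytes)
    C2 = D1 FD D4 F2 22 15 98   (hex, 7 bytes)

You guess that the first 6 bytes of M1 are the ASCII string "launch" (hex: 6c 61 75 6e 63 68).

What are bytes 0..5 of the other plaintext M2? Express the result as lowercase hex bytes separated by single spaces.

a2 9e 67 0f 5d c7

First, C1 ⊕ C2 = (M1 ⊕ K) ⊕ (M2 ⊕ K) = M1 ⊕ M2, so the key drops out. Then M2 = (M1 ⊕ M2) ⊕ M1 over the first 6 bytes.
byte 0: (1f ⊕ d1) ⊕ 6c = ce ⊕ 6c = a2
byte 1: (02 ⊕ fd) ⊕ 61 = ff ⊕ 61 = 9e
byte 2: (c6 ⊕ d4) ⊕ 75 = 12 ⊕ 75 = 67
byte 3: (93 ⊕ f2) ⊕ 6e = 61 ⊕ 6e = 0f
byte 4: (1c ⊕ 22) ⊕ 63 = 3e ⊕ 63 = 5d
byte 5: (ba ⊕ 15) ⊕ 68 = af ⊕ 68 = c7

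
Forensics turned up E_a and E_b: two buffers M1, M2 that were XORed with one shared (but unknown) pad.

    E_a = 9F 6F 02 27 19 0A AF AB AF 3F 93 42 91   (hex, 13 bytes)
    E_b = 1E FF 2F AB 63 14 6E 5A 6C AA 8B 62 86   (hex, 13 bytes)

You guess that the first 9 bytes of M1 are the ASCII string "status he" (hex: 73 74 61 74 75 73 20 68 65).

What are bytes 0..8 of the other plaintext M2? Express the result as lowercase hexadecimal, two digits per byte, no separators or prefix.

f2e44cf80f6de199a6

First, E_a ⊕ E_b = (M1 ⊕ K) ⊕ (M2 ⊕ K) = M1 ⊕ M2, so the key drops out. Then M2 = (M1 ⊕ M2) ⊕ M1 over the first 9 bytes.
byte 0: (9f ⊕ 1e) ⊕ 73 = 81 ⊕ 73 = f2
byte 1: (6f ⊕ ff) ⊕ 74 = 90 ⊕ 74 = e4
byte 2: (02 ⊕ 2f) ⊕ 61 = 2d ⊕ 61 = 4c
byte 3: (27 ⊕ ab) ⊕ 74 = 8c ⊕ 74 = f8
byte 4: (19 ⊕ 63) ⊕ 75 = 7a ⊕ 75 = 0f
byte 5: (0a ⊕ 14) ⊕ 73 = 1e ⊕ 73 = 6d
byte 6: (af ⊕ 6e) ⊕ 20 = c1 ⊕ 20 = e1
byte 7: (ab ⊕ 5a) ⊕ 68 = f1 ⊕ 68 = 99
byte 8: (af ⊕ 6c) ⊕ 65 = c3 ⊕ 65 = a6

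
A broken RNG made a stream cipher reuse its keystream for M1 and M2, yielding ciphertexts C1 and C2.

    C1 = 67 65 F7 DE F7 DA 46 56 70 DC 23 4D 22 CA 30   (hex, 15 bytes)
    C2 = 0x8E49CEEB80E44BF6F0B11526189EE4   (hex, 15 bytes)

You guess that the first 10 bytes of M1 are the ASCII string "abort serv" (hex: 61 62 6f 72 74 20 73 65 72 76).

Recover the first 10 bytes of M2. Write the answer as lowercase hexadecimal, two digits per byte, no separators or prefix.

First, C1 ⊕ C2 = (M1 ⊕ K) ⊕ (M2 ⊕ K) = M1 ⊕ M2, so the key drops out. Then M2 = (M1 ⊕ M2) ⊕ M1 over the first 10 bytes.
byte 0: (67 xor 8e) xor 61 = e9 xor 61 = 88
byte 1: (65 xor 49) xor 62 = 2c xor 62 = 4e
byte 2: (f7 xor ce) xor 6f = 39 xor 6f = 56
byte 3: (de xor eb) xor 72 = 35 xor 72 = 47
byte 4: (f7 xor 80) xor 74 = 77 xor 74 = 03
byte 5: (da xor e4) xor 20 = 3e xor 20 = 1e
byte 6: (46 xor 4b) xor 73 = 0d xor 73 = 7e
byte 7: (56 xor f6) xor 65 = a0 xor 65 = c5
byte 8: (70 xor f0) xor 72 = 80 xor 72 = f2
byte 9: (dc xor b1) xor 76 = 6d xor 76 = 1b

884e5647031e7ec5f21b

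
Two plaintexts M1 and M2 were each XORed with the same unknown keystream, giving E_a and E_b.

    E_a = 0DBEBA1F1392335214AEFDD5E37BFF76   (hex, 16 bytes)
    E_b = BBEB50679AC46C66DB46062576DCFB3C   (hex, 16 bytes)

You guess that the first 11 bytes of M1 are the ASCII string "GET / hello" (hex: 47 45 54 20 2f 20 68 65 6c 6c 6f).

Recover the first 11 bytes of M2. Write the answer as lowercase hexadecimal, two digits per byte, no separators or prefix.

First, E_a ⊕ E_b = (M1 ⊕ K) ⊕ (M2 ⊕ K) = M1 ⊕ M2, so the key drops out. Then M2 = (M1 ⊕ M2) ⊕ M1 over the first 11 bytes.
byte 0: (0d ^ bb) ^ 47 = b6 ^ 47 = f1
byte 1: (be ^ eb) ^ 45 = 55 ^ 45 = 10
byte 2: (ba ^ 50) ^ 54 = ea ^ 54 = be
byte 3: (1f ^ 67) ^ 20 = 78 ^ 20 = 58
byte 4: (13 ^ 9a) ^ 2f = 89 ^ 2f = a6
byte 5: (92 ^ c4) ^ 20 = 56 ^ 20 = 76
byte 6: (33 ^ 6c) ^ 68 = 5f ^ 68 = 37
byte 7: (52 ^ 66) ^ 65 = 34 ^ 65 = 51
byte 8: (14 ^ db) ^ 6c = cf ^ 6c = a3
byte 9: (ae ^ 46) ^ 6c = e8 ^ 6c = 84
byte 10: (fd ^ 06) ^ 6f = fb ^ 6f = 94

f110be58a6763751a38494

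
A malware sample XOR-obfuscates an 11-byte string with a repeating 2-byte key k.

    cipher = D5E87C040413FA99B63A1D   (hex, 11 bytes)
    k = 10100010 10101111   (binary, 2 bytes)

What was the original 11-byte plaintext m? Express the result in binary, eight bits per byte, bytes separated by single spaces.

01110111 01000111 11011110 10101011 10100110 10111100 01011000 00110110 00010100 10010101 10111111

The 2-byte key repeats, so the effective keystream is a2 af a2 af a2 af a2 af a2 af a2.
byte 0: d5 ⊕ a2 = 77
byte 1: e8 ⊕ af = 47
byte 2: 7c ⊕ a2 = de
byte 3: 04 ⊕ af = ab
byte 4: 04 ⊕ a2 = a6
byte 5: 13 ⊕ af = bc
byte 6: fa ⊕ a2 = 58
byte 7: 99 ⊕ af = 36
byte 8: b6 ⊕ a2 = 14
byte 9: 3a ⊕ af = 95
byte 10: 1d ⊕ a2 = bf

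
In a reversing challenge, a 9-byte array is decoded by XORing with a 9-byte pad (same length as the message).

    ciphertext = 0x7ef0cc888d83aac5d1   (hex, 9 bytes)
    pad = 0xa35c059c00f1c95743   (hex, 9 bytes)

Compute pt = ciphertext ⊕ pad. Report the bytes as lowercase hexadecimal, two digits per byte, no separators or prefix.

ddacc9148d72639292

byte 0: 7e ^ a3 = dd
byte 1: f0 ^ 5c = ac
byte 2: cc ^ 05 = c9
byte 3: 88 ^ 9c = 14
byte 4: 8d ^ 00 = 8d
byte 5: 83 ^ f1 = 72
byte 6: aa ^ c9 = 63
byte 7: c5 ^ 57 = 92
byte 8: d1 ^ 43 = 92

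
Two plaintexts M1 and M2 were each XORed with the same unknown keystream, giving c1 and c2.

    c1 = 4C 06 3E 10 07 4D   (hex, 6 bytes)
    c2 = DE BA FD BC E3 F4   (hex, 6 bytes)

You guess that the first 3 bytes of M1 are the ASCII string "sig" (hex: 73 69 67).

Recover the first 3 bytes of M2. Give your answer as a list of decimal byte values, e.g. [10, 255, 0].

[225, 213, 164]

First, c1 ⊕ c2 = (M1 ⊕ K) ⊕ (M2 ⊕ K) = M1 ⊕ M2, so the key drops out. Then M2 = (M1 ⊕ M2) ⊕ M1 over the first 3 bytes.
byte 0: (4c xor de) xor 73 = 92 xor 73 = e1
byte 1: (06 xor ba) xor 69 = bc xor 69 = d5
byte 2: (3e xor fd) xor 67 = c3 xor 67 = a4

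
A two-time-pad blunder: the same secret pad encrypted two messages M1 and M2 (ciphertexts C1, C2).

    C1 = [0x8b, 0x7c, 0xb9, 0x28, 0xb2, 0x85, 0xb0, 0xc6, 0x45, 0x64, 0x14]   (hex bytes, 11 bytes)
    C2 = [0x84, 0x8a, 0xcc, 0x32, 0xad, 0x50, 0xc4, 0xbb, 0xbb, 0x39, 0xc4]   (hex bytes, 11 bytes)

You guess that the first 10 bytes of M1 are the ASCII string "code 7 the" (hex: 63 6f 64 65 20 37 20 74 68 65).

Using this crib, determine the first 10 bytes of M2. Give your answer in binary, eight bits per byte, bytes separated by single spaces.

First, C1 ⊕ C2 = (M1 ⊕ K) ⊕ (M2 ⊕ K) = M1 ⊕ M2, so the key drops out. Then M2 = (M1 ⊕ M2) ⊕ M1 over the first 10 bytes.
byte 0: (8b ⊕ 84) ⊕ 63 = 0f ⊕ 63 = 6c
byte 1: (7c ⊕ 8a) ⊕ 6f = f6 ⊕ 6f = 99
byte 2: (b9 ⊕ cc) ⊕ 64 = 75 ⊕ 64 = 11
byte 3: (28 ⊕ 32) ⊕ 65 = 1a ⊕ 65 = 7f
byte 4: (b2 ⊕ ad) ⊕ 20 = 1f ⊕ 20 = 3f
byte 5: (85 ⊕ 50) ⊕ 37 = d5 ⊕ 37 = e2
byte 6: (b0 ⊕ c4) ⊕ 20 = 74 ⊕ 20 = 54
byte 7: (c6 ⊕ bb) ⊕ 74 = 7d ⊕ 74 = 09
byte 8: (45 ⊕ bb) ⊕ 68 = fe ⊕ 68 = 96
byte 9: (64 ⊕ 39) ⊕ 65 = 5d ⊕ 65 = 38

01101100 10011001 00010001 01111111 00111111 11100010 01010100 00001001 10010110 00111000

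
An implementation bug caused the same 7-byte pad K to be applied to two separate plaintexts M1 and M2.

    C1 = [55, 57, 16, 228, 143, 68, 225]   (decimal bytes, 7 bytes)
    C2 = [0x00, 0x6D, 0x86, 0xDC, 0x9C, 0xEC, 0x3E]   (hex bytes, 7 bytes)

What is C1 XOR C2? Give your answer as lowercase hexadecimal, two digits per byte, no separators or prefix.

C1 ⊕ C2 = (M1 ⊕ K) ⊕ (M2 ⊕ K) = M1 ⊕ M2 — the shared key cancels under XOR.
byte 0:  55 ⊕   0 =  55
byte 1:  57 ⊕ 109 =  84
byte 2:  16 ⊕ 134 = 150
byte 3: 228 ⊕ 220 =  56
byte 4: 143 ⊕ 156 =  19
byte 5:  68 ⊕ 236 = 168
byte 6: 225 ⊕  62 = 223

3754963813a8df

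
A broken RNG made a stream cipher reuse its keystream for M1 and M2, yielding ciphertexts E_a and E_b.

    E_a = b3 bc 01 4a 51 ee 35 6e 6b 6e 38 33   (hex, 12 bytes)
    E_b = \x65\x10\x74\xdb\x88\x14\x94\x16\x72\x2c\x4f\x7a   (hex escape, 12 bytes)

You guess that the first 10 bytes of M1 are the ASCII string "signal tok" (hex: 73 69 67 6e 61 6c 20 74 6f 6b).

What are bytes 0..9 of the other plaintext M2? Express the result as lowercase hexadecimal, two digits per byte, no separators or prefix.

a5c512ffb896810c7629

First, E_a ⊕ E_b = (M1 ⊕ K) ⊕ (M2 ⊕ K) = M1 ⊕ M2, so the key drops out. Then M2 = (M1 ⊕ M2) ⊕ M1 over the first 10 bytes.
byte 0: (b3 ⊕ 65) ⊕ 73 = d6 ⊕ 73 = a5
byte 1: (bc ⊕ 10) ⊕ 69 = ac ⊕ 69 = c5
byte 2: (01 ⊕ 74) ⊕ 67 = 75 ⊕ 67 = 12
byte 3: (4a ⊕ db) ⊕ 6e = 91 ⊕ 6e = ff
byte 4: (51 ⊕ 88) ⊕ 61 = d9 ⊕ 61 = b8
byte 5: (ee ⊕ 14) ⊕ 6c = fa ⊕ 6c = 96
byte 6: (35 ⊕ 94) ⊕ 20 = a1 ⊕ 20 = 81
byte 7: (6e ⊕ 16) ⊕ 74 = 78 ⊕ 74 = 0c
byte 8: (6b ⊕ 72) ⊕ 6f = 19 ⊕ 6f = 76
byte 9: (6e ⊕ 2c) ⊕ 6b = 42 ⊕ 6b = 29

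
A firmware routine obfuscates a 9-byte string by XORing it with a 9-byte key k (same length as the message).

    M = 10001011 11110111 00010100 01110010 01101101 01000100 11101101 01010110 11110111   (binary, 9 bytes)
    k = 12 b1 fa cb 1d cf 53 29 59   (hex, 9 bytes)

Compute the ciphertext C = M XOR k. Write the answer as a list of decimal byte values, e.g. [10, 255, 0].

[153, 70, 238, 185, 112, 139, 190, 127, 174]

8b XOR 12 = 99
f7 XOR b1 = 46
14 XOR fa = ee
72 XOR cb = b9
6d XOR 1d = 70
44 XOR cf = 8b
ed XOR 53 = be
56 XOR 29 = 7f
f7 XOR 59 = ae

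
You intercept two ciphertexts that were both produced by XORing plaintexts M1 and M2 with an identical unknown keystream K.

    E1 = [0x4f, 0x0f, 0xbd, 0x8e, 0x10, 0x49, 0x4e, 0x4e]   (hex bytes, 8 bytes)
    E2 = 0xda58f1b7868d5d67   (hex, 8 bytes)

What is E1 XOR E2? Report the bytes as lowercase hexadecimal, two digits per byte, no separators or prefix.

95574c3996c41329

E1 ⊕ E2 = (M1 ⊕ K) ⊕ (M2 ⊕ K) = M1 ⊕ M2 — the shared key cancels under XOR.
byte 0: 01001111 ^ 11011010 = 10010101
byte 1: 00001111 ^ 01011000 = 01010111
byte 2: 10111101 ^ 11110001 = 01001100
byte 3: 10001110 ^ 10110111 = 00111001
byte 4: 00010000 ^ 10000110 = 10010110
byte 5: 01001001 ^ 10001101 = 11000100
byte 6: 01001110 ^ 01011101 = 00010011
byte 7: 01001110 ^ 01100111 = 00101001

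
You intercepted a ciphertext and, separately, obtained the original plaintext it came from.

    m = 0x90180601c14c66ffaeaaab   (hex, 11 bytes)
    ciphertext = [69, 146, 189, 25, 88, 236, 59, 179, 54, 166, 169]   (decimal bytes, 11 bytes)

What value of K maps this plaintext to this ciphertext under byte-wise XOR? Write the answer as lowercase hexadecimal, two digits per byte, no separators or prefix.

Since ciphertext = m ⊕ K, XORing both sides with m gives K = m ⊕ ciphertext.
144 ⊕  69 = 213
 24 ⊕ 146 = 138
  6 ⊕ 189 = 187
  1 ⊕  25 =  24
193 ⊕  88 = 153
 76 ⊕ 236 = 160
102 ⊕  59 =  93
255 ⊕ 179 =  76
174 ⊕  54 = 152
170 ⊕ 166 =  12
171 ⊕ 169 =   2

d58abb1899a05d4c980c02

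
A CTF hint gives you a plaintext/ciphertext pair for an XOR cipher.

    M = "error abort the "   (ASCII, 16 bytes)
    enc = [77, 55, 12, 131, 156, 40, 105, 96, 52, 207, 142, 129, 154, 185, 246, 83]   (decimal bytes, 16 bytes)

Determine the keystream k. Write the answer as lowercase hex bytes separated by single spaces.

28 45 7e ec ee 08 08 02 5b bd fa a1 ee d1 93 73

Since enc = M ⊕ k, XORing both sides with M gives k = M ⊕ enc.
101 ^  77 =  40
114 ^  55 =  69
114 ^  12 = 126
111 ^ 131 = 236
114 ^ 156 = 238
 32 ^  40 =   8
 97 ^ 105 =   8
 98 ^  96 =   2
111 ^  52 =  91
114 ^ 207 = 189
116 ^ 142 = 250
 32 ^ 129 = 161
116 ^ 154 = 238
104 ^ 185 = 209
101 ^ 246 = 147
 32 ^  83 = 115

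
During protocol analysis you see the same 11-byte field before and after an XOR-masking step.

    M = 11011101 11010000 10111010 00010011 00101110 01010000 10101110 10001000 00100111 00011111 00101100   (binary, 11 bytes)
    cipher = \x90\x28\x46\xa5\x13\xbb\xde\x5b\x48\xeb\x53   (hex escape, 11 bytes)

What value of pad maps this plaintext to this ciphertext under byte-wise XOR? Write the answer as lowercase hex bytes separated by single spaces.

Since cipher = M ⊕ pad, XORing both sides with M gives pad = M ⊕ cipher.
byte 0: dd xor 90 = 4d
byte 1: d0 xor 28 = f8
byte 2: ba xor 46 = fc
byte 3: 13 xor a5 = b6
byte 4: 2e xor 13 = 3d
byte 5: 50 xor bb = eb
byte 6: ae xor de = 70
byte 7: 88 xor 5b = d3
byte 8: 27 xor 48 = 6f
byte 9: 1f xor eb = f4
byte 10: 2c xor 53 = 7f

4d f8 fc b6 3d eb 70 d3 6f f4 7f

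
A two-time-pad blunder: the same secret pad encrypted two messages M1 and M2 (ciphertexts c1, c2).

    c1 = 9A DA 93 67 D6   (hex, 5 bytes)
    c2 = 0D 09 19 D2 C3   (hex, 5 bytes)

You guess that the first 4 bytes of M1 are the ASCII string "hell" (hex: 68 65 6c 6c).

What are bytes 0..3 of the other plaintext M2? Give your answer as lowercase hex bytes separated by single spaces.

First, c1 ⊕ c2 = (M1 ⊕ K) ⊕ (M2 ⊕ K) = M1 ⊕ M2, so the key drops out. Then M2 = (M1 ⊕ M2) ⊕ M1 over the first 4 bytes.
byte 0: (9a ⊕ 0d) ⊕ 68 = 97 ⊕ 68 = ff
byte 1: (da ⊕ 09) ⊕ 65 = d3 ⊕ 65 = b6
byte 2: (93 ⊕ 19) ⊕ 6c = 8a ⊕ 6c = e6
byte 3: (67 ⊕ d2) ⊕ 6c = b5 ⊕ 6c = d9

ff b6 e6 d9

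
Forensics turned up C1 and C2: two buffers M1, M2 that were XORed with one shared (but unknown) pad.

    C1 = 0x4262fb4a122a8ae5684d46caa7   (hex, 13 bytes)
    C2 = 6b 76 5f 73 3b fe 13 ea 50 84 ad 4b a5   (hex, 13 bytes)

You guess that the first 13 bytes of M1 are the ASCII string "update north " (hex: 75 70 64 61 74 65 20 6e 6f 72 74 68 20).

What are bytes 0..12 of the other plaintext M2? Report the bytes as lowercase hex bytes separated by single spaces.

First, C1 ⊕ C2 = (M1 ⊕ K) ⊕ (M2 ⊕ K) = M1 ⊕ M2, so the key drops out. Then M2 = (M1 ⊕ M2) ⊕ M1 over the first 13 bytes.
byte 0: (42 ⊕ 6b) ⊕ 75 = 29 ⊕ 75 = 5c
byte 1: (62 ⊕ 76) ⊕ 70 = 14 ⊕ 70 = 64
byte 2: (fb ⊕ 5f) ⊕ 64 = a4 ⊕ 64 = c0
byte 3: (4a ⊕ 73) ⊕ 61 = 39 ⊕ 61 = 58
byte 4: (12 ⊕ 3b) ⊕ 74 = 29 ⊕ 74 = 5d
byte 5: (2a ⊕ fe) ⊕ 65 = d4 ⊕ 65 = b1
byte 6: (8a ⊕ 13) ⊕ 20 = 99 ⊕ 20 = b9
byte 7: (e5 ⊕ ea) ⊕ 6e = 0f ⊕ 6e = 61
byte 8: (68 ⊕ 50) ⊕ 6f = 38 ⊕ 6f = 57
byte 9: (4d ⊕ 84) ⊕ 72 = c9 ⊕ 72 = bb
byte 10: (46 ⊕ ad) ⊕ 74 = eb ⊕ 74 = 9f
byte 11: (ca ⊕ 4b) ⊕ 68 = 81 ⊕ 68 = e9
byte 12: (a7 ⊕ a5) ⊕ 20 = 02 ⊕ 20 = 22

5c 64 c0 58 5d b1 b9 61 57 bb 9f e9 22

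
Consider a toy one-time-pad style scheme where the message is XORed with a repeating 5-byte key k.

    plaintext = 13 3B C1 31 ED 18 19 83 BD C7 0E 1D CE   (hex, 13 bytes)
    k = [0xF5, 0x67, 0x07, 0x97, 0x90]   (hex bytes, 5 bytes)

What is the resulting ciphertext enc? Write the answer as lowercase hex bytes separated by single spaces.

e6 5c c6 a6 7d ed 7e 84 2a 57 fb 7a c9

The 5-byte key repeats, so the effective keystream is f5 67 07 97 90 f5 67 07 97 90 f5 67 07.
byte 0: 13 XOR f5 = e6
byte 1: 3b XOR 67 = 5c
byte 2: c1 XOR 07 = c6
byte 3: 31 XOR 97 = a6
byte 4: ed XOR 90 = 7d
byte 5: 18 XOR f5 = ed
byte 6: 19 XOR 67 = 7e
byte 7: 83 XOR 07 = 84
byte 8: bd XOR 97 = 2a
byte 9: c7 XOR 90 = 57
byte 10: 0e XOR f5 = fb
byte 11: 1d XOR 67 = 7a
byte 12: ce XOR 07 = c9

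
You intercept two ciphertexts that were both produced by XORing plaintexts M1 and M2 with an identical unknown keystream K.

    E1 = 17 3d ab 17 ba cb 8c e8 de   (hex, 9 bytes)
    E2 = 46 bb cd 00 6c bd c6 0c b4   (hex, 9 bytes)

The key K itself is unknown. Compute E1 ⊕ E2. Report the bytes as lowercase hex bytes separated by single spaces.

51 86 66 17 d6 76 4a e4 6a

E1 ⊕ E2 = (M1 ⊕ K) ⊕ (M2 ⊕ K) = M1 ⊕ M2 — the shared key cancels under XOR.
byte 0: 17 ⊕ 46 = 51
byte 1: 3d ⊕ bb = 86
byte 2: ab ⊕ cd = 66
byte 3: 17 ⊕ 00 = 17
byte 4: ba ⊕ 6c = d6
byte 5: cb ⊕ bd = 76
byte 6: 8c ⊕ c6 = 4a
byte 7: e8 ⊕ 0c = e4
byte 8: de ⊕ b4 = 6a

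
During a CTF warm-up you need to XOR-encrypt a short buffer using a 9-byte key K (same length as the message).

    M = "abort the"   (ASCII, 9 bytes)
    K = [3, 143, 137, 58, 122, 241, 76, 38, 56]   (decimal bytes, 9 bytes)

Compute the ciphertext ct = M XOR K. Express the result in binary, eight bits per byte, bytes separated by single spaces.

 97 xor   3 =  98
 98 xor 143 = 237
111 xor 137 = 230
114 xor  58 =  72
116 xor 122 =  14
 32 xor 241 = 209
116 xor  76 =  56
104 xor  38 =  78
101 xor  56 =  93

01100010 11101101 11100110 01001000 00001110 11010001 00111000 01001110 01011101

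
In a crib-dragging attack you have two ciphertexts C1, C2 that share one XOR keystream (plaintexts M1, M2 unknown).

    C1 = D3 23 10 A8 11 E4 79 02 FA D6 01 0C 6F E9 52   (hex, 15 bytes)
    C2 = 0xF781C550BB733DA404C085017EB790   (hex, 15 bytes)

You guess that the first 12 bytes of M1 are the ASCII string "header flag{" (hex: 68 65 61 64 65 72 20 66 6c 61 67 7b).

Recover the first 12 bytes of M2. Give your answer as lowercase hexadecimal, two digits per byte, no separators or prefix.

4cc7b49ccfe564c09277e376

First, C1 ⊕ C2 = (M1 ⊕ K) ⊕ (M2 ⊕ K) = M1 ⊕ M2, so the key drops out. Then M2 = (M1 ⊕ M2) ⊕ M1 over the first 12 bytes.
byte 0: (d3 XOR f7) XOR 68 = 24 XOR 68 = 4c
byte 1: (23 XOR 81) XOR 65 = a2 XOR 65 = c7
byte 2: (10 XOR c5) XOR 61 = d5 XOR 61 = b4
byte 3: (a8 XOR 50) XOR 64 = f8 XOR 64 = 9c
byte 4: (11 XOR bb) XOR 65 = aa XOR 65 = cf
byte 5: (e4 XOR 73) XOR 72 = 97 XOR 72 = e5
byte 6: (79 XOR 3d) XOR 20 = 44 XOR 20 = 64
byte 7: (02 XOR a4) XOR 66 = a6 XOR 66 = c0
byte 8: (fa XOR 04) XOR 6c = fe XOR 6c = 92
byte 9: (d6 XOR c0) XOR 61 = 16 XOR 61 = 77
byte 10: (01 XOR 85) XOR 67 = 84 XOR 67 = e3
byte 11: (0c XOR 01) XOR 7b = 0d XOR 7b = 76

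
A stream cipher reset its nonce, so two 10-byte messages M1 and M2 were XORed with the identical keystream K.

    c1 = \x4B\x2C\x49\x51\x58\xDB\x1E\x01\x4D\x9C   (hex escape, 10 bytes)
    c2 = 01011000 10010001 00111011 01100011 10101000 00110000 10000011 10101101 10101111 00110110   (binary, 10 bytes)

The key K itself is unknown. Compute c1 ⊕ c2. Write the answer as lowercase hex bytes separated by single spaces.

13 bd 72 32 f0 eb 9d ac e2 aa

c1 ⊕ c2 = (M1 ⊕ K) ⊕ (M2 ⊕ K) = M1 ⊕ M2 — the shared key cancels under XOR.
4b xor 58 = 13
2c xor 91 = bd
49 xor 3b = 72
51 xor 63 = 32
58 xor a8 = f0
db xor 30 = eb
1e xor 83 = 9d
01 xor ad = ac
4d xor af = e2
9c xor 36 = aa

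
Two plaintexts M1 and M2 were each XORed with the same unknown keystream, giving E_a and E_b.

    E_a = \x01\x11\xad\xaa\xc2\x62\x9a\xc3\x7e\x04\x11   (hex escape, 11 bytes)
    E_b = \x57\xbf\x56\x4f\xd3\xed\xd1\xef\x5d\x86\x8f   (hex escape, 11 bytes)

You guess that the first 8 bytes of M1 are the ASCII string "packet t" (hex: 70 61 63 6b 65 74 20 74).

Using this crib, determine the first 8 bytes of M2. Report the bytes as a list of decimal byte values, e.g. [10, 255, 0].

[38, 207, 152, 142, 116, 251, 107, 88]

First, E_a ⊕ E_b = (M1 ⊕ K) ⊕ (M2 ⊕ K) = M1 ⊕ M2, so the key drops out. Then M2 = (M1 ⊕ M2) ⊕ M1 over the first 8 bytes.
byte 0: (01 ⊕ 57) ⊕ 70 = 56 ⊕ 70 = 26
byte 1: (11 ⊕ bf) ⊕ 61 = ae ⊕ 61 = cf
byte 2: (ad ⊕ 56) ⊕ 63 = fb ⊕ 63 = 98
byte 3: (aa ⊕ 4f) ⊕ 6b = e5 ⊕ 6b = 8e
byte 4: (c2 ⊕ d3) ⊕ 65 = 11 ⊕ 65 = 74
byte 5: (62 ⊕ ed) ⊕ 74 = 8f ⊕ 74 = fb
byte 6: (9a ⊕ d1) ⊕ 20 = 4b ⊕ 20 = 6b
byte 7: (c3 ⊕ ef) ⊕ 74 = 2c ⊕ 74 = 58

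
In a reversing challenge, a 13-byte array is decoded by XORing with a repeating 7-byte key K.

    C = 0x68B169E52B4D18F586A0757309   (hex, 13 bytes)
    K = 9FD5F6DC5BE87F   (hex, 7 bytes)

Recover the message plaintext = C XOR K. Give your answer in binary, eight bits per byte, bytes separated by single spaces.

11110111 01100100 10011111 00111001 01110000 10100101 01100111 01101010 01010011 01010110 10101001 00101000 11100001

The 7-byte key repeats, so the effective keystream is 9f d5 f6 dc 5b e8 7f 9f d5 f6 dc 5b e8.
byte 0: 01101000 XOR 10011111 = 11110111
byte 1: 10110001 XOR 11010101 = 01100100
byte 2: 01101001 XOR 11110110 = 10011111
byte 3: 11100101 XOR 11011100 = 00111001
byte 4: 00101011 XOR 01011011 = 01110000
byte 5: 01001101 XOR 11101000 = 10100101
byte 6: 00011000 XOR 01111111 = 01100111
byte 7: 11110101 XOR 10011111 = 01101010
byte 8: 10000110 XOR 11010101 = 01010011
byte 9: 10100000 XOR 11110110 = 01010110
byte 10: 01110101 XOR 11011100 = 10101001
byte 11: 01110011 XOR 01011011 = 00101000
byte 12: 00001001 XOR 11101000 = 11100001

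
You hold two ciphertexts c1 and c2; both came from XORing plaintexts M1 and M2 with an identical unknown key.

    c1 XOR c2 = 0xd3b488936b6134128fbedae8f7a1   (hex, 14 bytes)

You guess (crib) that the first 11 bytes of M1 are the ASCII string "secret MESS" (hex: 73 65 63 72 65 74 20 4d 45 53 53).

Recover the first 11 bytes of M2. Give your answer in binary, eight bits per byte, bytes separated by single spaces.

Since c1 ⊕ c2 = M1 ⊕ M2, XORing with the guessed M1 bytes yields the corresponding M2 bytes: M2 = (c1 ⊕ c2) ⊕ M1.
byte 0: d3 xor 73 = a0
byte 1: b4 xor 65 = d1
byte 2: 88 xor 63 = eb
byte 3: 93 xor 72 = e1
byte 4: 6b xor 65 = 0e
byte 5: 61 xor 74 = 15
byte 6: 34 xor 20 = 14
byte 7: 12 xor 4d = 5f
byte 8: 8f xor 45 = ca
byte 9: be xor 53 = ed
byte 10: da xor 53 = 89

10100000 11010001 11101011 11100001 00001110 00010101 00010100 01011111 11001010 11101101 10001001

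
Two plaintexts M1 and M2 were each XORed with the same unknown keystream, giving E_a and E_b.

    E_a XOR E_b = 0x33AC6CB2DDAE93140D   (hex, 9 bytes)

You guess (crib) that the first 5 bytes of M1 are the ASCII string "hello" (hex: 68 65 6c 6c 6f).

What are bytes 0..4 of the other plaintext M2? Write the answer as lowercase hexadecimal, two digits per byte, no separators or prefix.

5bc900deb2

Since E_a ⊕ E_b = M1 ⊕ M2, XORing with the guessed M1 bytes yields the corresponding M2 bytes: M2 = (E_a ⊕ E_b) ⊕ M1.
33 ⊕ 68 = 5b
ac ⊕ 65 = c9
6c ⊕ 6c = 00
b2 ⊕ 6c = de
dd ⊕ 6f = b2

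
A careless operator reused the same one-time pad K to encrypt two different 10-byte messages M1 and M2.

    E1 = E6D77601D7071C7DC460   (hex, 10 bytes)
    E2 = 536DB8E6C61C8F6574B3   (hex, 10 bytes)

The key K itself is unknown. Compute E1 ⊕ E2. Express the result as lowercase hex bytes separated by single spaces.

b5 ba ce e7 11 1b 93 18 b0 d3

E1 ⊕ E2 = (M1 ⊕ K) ⊕ (M2 ⊕ K) = M1 ⊕ M2 — the shared key cancels under XOR.
11100110 ⊕ 01010011 = 10110101
11010111 ⊕ 01101101 = 10111010
01110110 ⊕ 10111000 = 11001110
00000001 ⊕ 11100110 = 11100111
11010111 ⊕ 11000110 = 00010001
00000111 ⊕ 00011100 = 00011011
00011100 ⊕ 10001111 = 10010011
01111101 ⊕ 01100101 = 00011000
11000100 ⊕ 01110100 = 10110000
01100000 ⊕ 10110011 = 11010011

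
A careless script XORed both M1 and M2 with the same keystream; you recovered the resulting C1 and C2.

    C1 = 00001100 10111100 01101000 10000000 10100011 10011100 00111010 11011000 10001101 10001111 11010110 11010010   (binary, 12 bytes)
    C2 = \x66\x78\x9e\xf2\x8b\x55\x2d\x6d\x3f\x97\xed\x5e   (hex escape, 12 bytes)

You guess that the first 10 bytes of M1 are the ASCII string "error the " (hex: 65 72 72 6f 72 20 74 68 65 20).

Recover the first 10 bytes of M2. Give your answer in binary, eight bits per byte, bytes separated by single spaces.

00001111 10110110 10000100 00011101 01011010 11101001 01100011 11011101 11010111 00111000

First, C1 ⊕ C2 = (M1 ⊕ K) ⊕ (M2 ⊕ K) = M1 ⊕ M2, so the key drops out. Then M2 = (M1 ⊕ M2) ⊕ M1 over the first 10 bytes.
byte 0: (0c ^ 66) ^ 65 = 6a ^ 65 = 0f
byte 1: (bc ^ 78) ^ 72 = c4 ^ 72 = b6
byte 2: (68 ^ 9e) ^ 72 = f6 ^ 72 = 84
byte 3: (80 ^ f2) ^ 6f = 72 ^ 6f = 1d
byte 4: (a3 ^ 8b) ^ 72 = 28 ^ 72 = 5a
byte 5: (9c ^ 55) ^ 20 = c9 ^ 20 = e9
byte 6: (3a ^ 2d) ^ 74 = 17 ^ 74 = 63
byte 7: (d8 ^ 6d) ^ 68 = b5 ^ 68 = dd
byte 8: (8d ^ 3f) ^ 65 = b2 ^ 65 = d7
byte 9: (8f ^ 97) ^ 20 = 18 ^ 20 = 38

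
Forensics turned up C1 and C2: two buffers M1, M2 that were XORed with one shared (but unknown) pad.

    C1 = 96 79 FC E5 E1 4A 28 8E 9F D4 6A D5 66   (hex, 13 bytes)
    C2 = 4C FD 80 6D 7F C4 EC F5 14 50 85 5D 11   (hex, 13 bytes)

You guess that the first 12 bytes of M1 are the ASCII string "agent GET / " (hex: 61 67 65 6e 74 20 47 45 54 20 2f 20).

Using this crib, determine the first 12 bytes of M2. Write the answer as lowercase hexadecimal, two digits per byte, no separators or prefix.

First, C1 ⊕ C2 = (M1 ⊕ K) ⊕ (M2 ⊕ K) = M1 ⊕ M2, so the key drops out. Then M2 = (M1 ⊕ M2) ⊕ M1 over the first 12 bytes.
byte 0: (96 ⊕ 4c) ⊕ 61 = da ⊕ 61 = bb
byte 1: (79 ⊕ fd) ⊕ 67 = 84 ⊕ 67 = e3
byte 2: (fc ⊕ 80) ⊕ 65 = 7c ⊕ 65 = 19
byte 3: (e5 ⊕ 6d) ⊕ 6e = 88 ⊕ 6e = e6
byte 4: (e1 ⊕ 7f) ⊕ 74 = 9e ⊕ 74 = ea
byte 5: (4a ⊕ c4) ⊕ 20 = 8e ⊕ 20 = ae
byte 6: (28 ⊕ ec) ⊕ 47 = c4 ⊕ 47 = 83
byte 7: (8e ⊕ f5) ⊕ 45 = 7b ⊕ 45 = 3e
byte 8: (9f ⊕ 14) ⊕ 54 = 8b ⊕ 54 = df
byte 9: (d4 ⊕ 50) ⊕ 20 = 84 ⊕ 20 = a4
byte 10: (6a ⊕ 85) ⊕ 2f = ef ⊕ 2f = c0
byte 11: (d5 ⊕ 5d) ⊕ 20 = 88 ⊕ 20 = a8

bbe319e6eaae833edfa4c0a8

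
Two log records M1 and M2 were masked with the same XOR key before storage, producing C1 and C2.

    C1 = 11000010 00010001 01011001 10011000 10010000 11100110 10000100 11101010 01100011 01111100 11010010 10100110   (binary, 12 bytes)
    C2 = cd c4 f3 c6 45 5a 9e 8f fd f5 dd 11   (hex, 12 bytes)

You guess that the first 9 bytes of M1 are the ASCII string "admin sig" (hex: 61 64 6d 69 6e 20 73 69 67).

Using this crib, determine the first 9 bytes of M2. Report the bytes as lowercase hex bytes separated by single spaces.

First, C1 ⊕ C2 = (M1 ⊕ K) ⊕ (M2 ⊕ K) = M1 ⊕ M2, so the key drops out. Then M2 = (M1 ⊕ M2) ⊕ M1 over the first 9 bytes.
byte 0: (c2 ⊕ cd) ⊕ 61 = 0f ⊕ 61 = 6e
byte 1: (11 ⊕ c4) ⊕ 64 = d5 ⊕ 64 = b1
byte 2: (59 ⊕ f3) ⊕ 6d = aa ⊕ 6d = c7
byte 3: (98 ⊕ c6) ⊕ 69 = 5e ⊕ 69 = 37
byte 4: (90 ⊕ 45) ⊕ 6e = d5 ⊕ 6e = bb
byte 5: (e6 ⊕ 5a) ⊕ 20 = bc ⊕ 20 = 9c
byte 6: (84 ⊕ 9e) ⊕ 73 = 1a ⊕ 73 = 69
byte 7: (ea ⊕ 8f) ⊕ 69 = 65 ⊕ 69 = 0c
byte 8: (63 ⊕ fd) ⊕ 67 = 9e ⊕ 67 = f9

6e b1 c7 37 bb 9c 69 0c f9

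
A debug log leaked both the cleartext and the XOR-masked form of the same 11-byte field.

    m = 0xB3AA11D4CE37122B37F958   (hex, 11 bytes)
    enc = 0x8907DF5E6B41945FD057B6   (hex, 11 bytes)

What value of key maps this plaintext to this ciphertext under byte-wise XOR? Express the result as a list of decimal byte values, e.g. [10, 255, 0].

Since enc = m ⊕ key, XORing both sides with m gives key = m ⊕ enc.
10110011 ^ 10001001 = 00111010
10101010 ^ 00000111 = 10101101
00010001 ^ 11011111 = 11001110
11010100 ^ 01011110 = 10001010
11001110 ^ 01101011 = 10100101
00110111 ^ 01000001 = 01110110
00010010 ^ 10010100 = 10000110
00101011 ^ 01011111 = 01110100
00110111 ^ 11010000 = 11100111
11111001 ^ 01010111 = 10101110
01011000 ^ 10110110 = 11101110

[58, 173, 206, 138, 165, 118, 134, 116, 231, 174, 238]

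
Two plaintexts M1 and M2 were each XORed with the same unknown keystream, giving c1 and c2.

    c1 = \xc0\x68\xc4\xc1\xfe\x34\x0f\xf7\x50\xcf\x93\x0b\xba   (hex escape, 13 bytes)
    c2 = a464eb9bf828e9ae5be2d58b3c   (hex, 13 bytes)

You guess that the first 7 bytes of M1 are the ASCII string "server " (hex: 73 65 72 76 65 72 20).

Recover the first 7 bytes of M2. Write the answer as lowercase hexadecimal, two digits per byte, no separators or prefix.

First, c1 ⊕ c2 = (M1 ⊕ K) ⊕ (M2 ⊕ K) = M1 ⊕ M2, so the key drops out. Then M2 = (M1 ⊕ M2) ⊕ M1 over the first 7 bytes.
byte 0: (c0 XOR a4) XOR 73 = 64 XOR 73 = 17
byte 1: (68 XOR 64) XOR 65 = 0c XOR 65 = 69
byte 2: (c4 XOR eb) XOR 72 = 2f XOR 72 = 5d
byte 3: (c1 XOR 9b) XOR 76 = 5a XOR 76 = 2c
byte 4: (fe XOR f8) XOR 65 = 06 XOR 65 = 63
byte 5: (34 XOR 28) XOR 72 = 1c XOR 72 = 6e
byte 6: (0f XOR e9) XOR 20 = e6 XOR 20 = c6

17695d2c636ec6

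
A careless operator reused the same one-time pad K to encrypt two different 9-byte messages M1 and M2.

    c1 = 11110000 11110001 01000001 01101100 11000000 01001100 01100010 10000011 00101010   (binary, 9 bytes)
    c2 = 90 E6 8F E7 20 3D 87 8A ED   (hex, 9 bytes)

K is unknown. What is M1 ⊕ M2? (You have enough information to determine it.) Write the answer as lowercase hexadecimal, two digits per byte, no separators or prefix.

c1 ⊕ c2 = (M1 ⊕ K) ⊕ (M2 ⊕ K) = M1 ⊕ M2 — the shared key cancels under XOR.
f0 xor 90 = 60
f1 xor e6 = 17
41 xor 8f = ce
6c xor e7 = 8b
c0 xor 20 = e0
4c xor 3d = 71
62 xor 87 = e5
83 xor 8a = 09
2a xor ed = c7

6017ce8be071e509c7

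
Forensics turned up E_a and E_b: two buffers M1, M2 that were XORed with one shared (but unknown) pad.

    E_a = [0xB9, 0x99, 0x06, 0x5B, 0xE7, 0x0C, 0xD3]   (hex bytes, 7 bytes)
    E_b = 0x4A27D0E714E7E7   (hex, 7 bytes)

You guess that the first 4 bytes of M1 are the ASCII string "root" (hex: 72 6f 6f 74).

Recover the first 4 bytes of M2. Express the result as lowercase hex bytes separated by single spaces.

81 d1 b9 c8

First, E_a ⊕ E_b = (M1 ⊕ K) ⊕ (M2 ⊕ K) = M1 ⊕ M2, so the key drops out. Then M2 = (M1 ⊕ M2) ⊕ M1 over the first 4 bytes.
byte 0: (b9 XOR 4a) XOR 72 = f3 XOR 72 = 81
byte 1: (99 XOR 27) XOR 6f = be XOR 6f = d1
byte 2: (06 XOR d0) XOR 6f = d6 XOR 6f = b9
byte 3: (5b XOR e7) XOR 74 = bc XOR 74 = c8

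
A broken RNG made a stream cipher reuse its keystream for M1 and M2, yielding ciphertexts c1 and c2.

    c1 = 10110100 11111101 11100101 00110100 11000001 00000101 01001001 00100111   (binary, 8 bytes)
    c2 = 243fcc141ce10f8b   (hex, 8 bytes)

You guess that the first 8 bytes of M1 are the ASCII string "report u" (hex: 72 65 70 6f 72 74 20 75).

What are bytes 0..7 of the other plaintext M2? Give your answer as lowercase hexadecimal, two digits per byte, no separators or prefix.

First, c1 ⊕ c2 = (M1 ⊕ K) ⊕ (M2 ⊕ K) = M1 ⊕ M2, so the key drops out. Then M2 = (M1 ⊕ M2) ⊕ M1 over the first 8 bytes.
byte 0: (b4 ^ 24) ^ 72 = 90 ^ 72 = e2
byte 1: (fd ^ 3f) ^ 65 = c2 ^ 65 = a7
byte 2: (e5 ^ cc) ^ 70 = 29 ^ 70 = 59
byte 3: (34 ^ 14) ^ 6f = 20 ^ 6f = 4f
byte 4: (c1 ^ 1c) ^ 72 = dd ^ 72 = af
byte 5: (05 ^ e1) ^ 74 = e4 ^ 74 = 90
byte 6: (49 ^ 0f) ^ 20 = 46 ^ 20 = 66
byte 7: (27 ^ 8b) ^ 75 = ac ^ 75 = d9

e2a7594faf9066d9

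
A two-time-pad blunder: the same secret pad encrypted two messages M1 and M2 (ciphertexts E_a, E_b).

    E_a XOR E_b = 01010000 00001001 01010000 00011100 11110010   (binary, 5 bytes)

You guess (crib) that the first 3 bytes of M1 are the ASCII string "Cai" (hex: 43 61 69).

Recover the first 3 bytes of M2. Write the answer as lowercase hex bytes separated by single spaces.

13 68 39

Since E_a ⊕ E_b = M1 ⊕ M2, XORing with the guessed M1 bytes yields the corresponding M2 bytes: M2 = (E_a ⊕ E_b) ⊕ M1.
byte 0: 50 XOR 43 = 13
byte 1: 09 XOR 61 = 68
byte 2: 50 XOR 69 = 39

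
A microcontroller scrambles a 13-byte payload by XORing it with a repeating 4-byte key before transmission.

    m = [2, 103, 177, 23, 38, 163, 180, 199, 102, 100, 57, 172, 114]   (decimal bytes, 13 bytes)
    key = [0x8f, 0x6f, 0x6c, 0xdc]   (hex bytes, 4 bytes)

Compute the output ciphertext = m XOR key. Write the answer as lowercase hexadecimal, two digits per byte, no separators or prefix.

The 4-byte key repeats, so the effective keystream is 8f 6f 6c dc 8f 6f 6c dc 8f 6f 6c dc 8f.
byte 0: 02 ^ 8f = 8d
byte 1: 67 ^ 6f = 08
byte 2: b1 ^ 6c = dd
byte 3: 17 ^ dc = cb
byte 4: 26 ^ 8f = a9
byte 5: a3 ^ 6f = cc
byte 6: b4 ^ 6c = d8
byte 7: c7 ^ dc = 1b
byte 8: 66 ^ 8f = e9
byte 9: 64 ^ 6f = 0b
byte 10: 39 ^ 6c = 55
byte 11: ac ^ dc = 70
byte 12: 72 ^ 8f = fd

8d08ddcba9ccd81be90b5570fd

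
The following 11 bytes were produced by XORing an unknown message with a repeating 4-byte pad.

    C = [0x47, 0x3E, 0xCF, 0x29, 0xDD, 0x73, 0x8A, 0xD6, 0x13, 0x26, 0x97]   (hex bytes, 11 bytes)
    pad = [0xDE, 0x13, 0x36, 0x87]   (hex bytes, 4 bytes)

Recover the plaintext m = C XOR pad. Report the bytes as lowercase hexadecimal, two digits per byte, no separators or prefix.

992df9ae0360bc51cd35a1

The 4-byte key repeats, so the effective keystream is de 13 36 87 de 13 36 87 de 13 36.
byte 0: 47 XOR de = 99
byte 1: 3e XOR 13 = 2d
byte 2: cf XOR 36 = f9
byte 3: 29 XOR 87 = ae
byte 4: dd XOR de = 03
byte 5: 73 XOR 13 = 60
byte 6: 8a XOR 36 = bc
byte 7: d6 XOR 87 = 51
byte 8: 13 XOR de = cd
byte 9: 26 XOR 13 = 35
byte 10: 97 XOR 36 = a1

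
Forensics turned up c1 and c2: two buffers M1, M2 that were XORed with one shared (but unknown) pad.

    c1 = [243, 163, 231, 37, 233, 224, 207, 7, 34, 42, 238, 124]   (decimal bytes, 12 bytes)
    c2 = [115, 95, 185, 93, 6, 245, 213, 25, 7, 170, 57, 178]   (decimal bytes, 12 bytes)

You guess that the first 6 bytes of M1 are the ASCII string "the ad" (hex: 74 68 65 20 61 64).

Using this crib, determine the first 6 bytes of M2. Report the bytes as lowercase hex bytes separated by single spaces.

f4 94 3b 58 8e 71

First, c1 ⊕ c2 = (M1 ⊕ K) ⊕ (M2 ⊕ K) = M1 ⊕ M2, so the key drops out. Then M2 = (M1 ⊕ M2) ⊕ M1 over the first 6 bytes.
byte 0: (f3 ^ 73) ^ 74 = 80 ^ 74 = f4
byte 1: (a3 ^ 5f) ^ 68 = fc ^ 68 = 94
byte 2: (e7 ^ b9) ^ 65 = 5e ^ 65 = 3b
byte 3: (25 ^ 5d) ^ 20 = 78 ^ 20 = 58
byte 4: (e9 ^ 06) ^ 61 = ef ^ 61 = 8e
byte 5: (e0 ^ f5) ^ 64 = 15 ^ 64 = 71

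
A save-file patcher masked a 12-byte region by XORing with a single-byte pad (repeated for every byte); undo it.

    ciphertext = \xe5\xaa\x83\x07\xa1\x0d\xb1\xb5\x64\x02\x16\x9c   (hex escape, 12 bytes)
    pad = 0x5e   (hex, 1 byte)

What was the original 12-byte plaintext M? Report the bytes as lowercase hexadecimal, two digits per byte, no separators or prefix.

The 1-byte key repeats, so the effective keystream is 5e 5e 5e 5e 5e 5e 5e 5e 5e 5e 5e 5e.
byte 0: 11100101 ⊕ 01011110 = 10111011
byte 1: 10101010 ⊕ 01011110 = 11110100
byte 2: 10000011 ⊕ 01011110 = 11011101
byte 3: 00000111 ⊕ 01011110 = 01011001
byte 4: 10100001 ⊕ 01011110 = 11111111
byte 5: 00001101 ⊕ 01011110 = 01010011
byte 6: 10110001 ⊕ 01011110 = 11101111
byte 7: 10110101 ⊕ 01011110 = 11101011
byte 8: 01100100 ⊕ 01011110 = 00111010
byte 9: 00000010 ⊕ 01011110 = 01011100
byte 10: 00010110 ⊕ 01011110 = 01001000
byte 11: 10011100 ⊕ 01011110 = 11000010

bbf4dd59ff53efeb3a5c48c2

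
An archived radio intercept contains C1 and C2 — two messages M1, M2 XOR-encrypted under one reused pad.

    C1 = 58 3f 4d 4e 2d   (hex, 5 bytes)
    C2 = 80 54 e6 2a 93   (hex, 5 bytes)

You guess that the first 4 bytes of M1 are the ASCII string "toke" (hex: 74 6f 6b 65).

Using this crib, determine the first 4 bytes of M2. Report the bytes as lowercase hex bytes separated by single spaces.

ac 04 c0 01

First, C1 ⊕ C2 = (M1 ⊕ K) ⊕ (M2 ⊕ K) = M1 ⊕ M2, so the key drops out. Then M2 = (M1 ⊕ M2) ⊕ M1 over the first 4 bytes.
byte 0: (58 ^ 80) ^ 74 = d8 ^ 74 = ac
byte 1: (3f ^ 54) ^ 6f = 6b ^ 6f = 04
byte 2: (4d ^ e6) ^ 6b = ab ^ 6b = c0
byte 3: (4e ^ 2a) ^ 65 = 64 ^ 65 = 01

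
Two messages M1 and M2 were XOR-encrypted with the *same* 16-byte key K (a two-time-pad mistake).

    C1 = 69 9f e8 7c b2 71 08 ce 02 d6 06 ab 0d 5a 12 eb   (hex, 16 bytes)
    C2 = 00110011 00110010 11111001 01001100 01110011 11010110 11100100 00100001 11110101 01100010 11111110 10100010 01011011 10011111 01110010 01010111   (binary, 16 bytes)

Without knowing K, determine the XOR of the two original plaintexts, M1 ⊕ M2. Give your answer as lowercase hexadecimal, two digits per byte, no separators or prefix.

C1 ⊕ C2 = (M1 ⊕ K) ⊕ (M2 ⊕ K) = M1 ⊕ M2 — the shared key cancels under XOR.
69 ^ 33 = 5a
9f ^ 32 = ad
e8 ^ f9 = 11
7c ^ 4c = 30
b2 ^ 73 = c1
71 ^ d6 = a7
08 ^ e4 = ec
ce ^ 21 = ef
02 ^ f5 = f7
d6 ^ 62 = b4
06 ^ fe = f8
ab ^ a2 = 09
0d ^ 5b = 56
5a ^ 9f = c5
12 ^ 72 = 60
eb ^ 57 = bc

5aad1130c1a7eceff7b4f80956c560bc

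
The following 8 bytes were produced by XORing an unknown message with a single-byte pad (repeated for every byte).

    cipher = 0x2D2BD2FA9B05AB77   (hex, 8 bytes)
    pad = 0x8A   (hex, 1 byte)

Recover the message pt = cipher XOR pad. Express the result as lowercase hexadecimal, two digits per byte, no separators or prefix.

a7a15870118f21fd

The 1-byte key repeats, so the effective keystream is 8a 8a 8a 8a 8a 8a 8a 8a.
byte 0: 2d XOR 8a = a7
byte 1: 2b XOR 8a = a1
byte 2: d2 XOR 8a = 58
byte 3: fa XOR 8a = 70
byte 4: 9b XOR 8a = 11
byte 5: 05 XOR 8a = 8f
byte 6: ab XOR 8a = 21
byte 7: 77 XOR 8a = fd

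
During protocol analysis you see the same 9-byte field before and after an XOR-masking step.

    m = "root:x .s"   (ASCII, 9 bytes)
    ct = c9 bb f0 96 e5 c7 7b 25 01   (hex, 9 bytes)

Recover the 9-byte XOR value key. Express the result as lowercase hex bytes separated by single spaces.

bb d4 9f e2 df bf 5b 0b 72

Since ct = m ⊕ key, XORing both sides with m gives key = m ⊕ ct.
72 xor c9 = bb
6f xor bb = d4
6f xor f0 = 9f
74 xor 96 = e2
3a xor e5 = df
78 xor c7 = bf
20 xor 7b = 5b
2e xor 25 = 0b
73 xor 01 = 72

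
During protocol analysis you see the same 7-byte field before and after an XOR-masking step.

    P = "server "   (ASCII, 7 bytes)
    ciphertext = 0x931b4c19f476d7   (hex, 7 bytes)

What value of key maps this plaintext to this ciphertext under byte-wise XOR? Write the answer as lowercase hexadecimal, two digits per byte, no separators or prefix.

e07e3e6f9104f7

Since ciphertext = P ⊕ key, XORing both sides with P gives key = P ⊕ ciphertext.
115 ⊕ 147 = 224
101 ⊕  27 = 126
114 ⊕  76 =  62
118 ⊕  25 = 111
101 ⊕ 244 = 145
114 ⊕ 118 =   4
 32 ⊕ 215 = 247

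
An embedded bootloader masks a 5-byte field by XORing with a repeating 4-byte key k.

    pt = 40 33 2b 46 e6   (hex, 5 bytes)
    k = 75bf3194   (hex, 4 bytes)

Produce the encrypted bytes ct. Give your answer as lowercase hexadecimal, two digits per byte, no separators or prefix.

358c1ad293

The 4-byte key repeats, so the effective keystream is 75 bf 31 94 75.
byte 0: 01000000 ⊕ 01110101 = 00110101
byte 1: 00110011 ⊕ 10111111 = 10001100
byte 2: 00101011 ⊕ 00110001 = 00011010
byte 3: 01000110 ⊕ 10010100 = 11010010
byte 4: 11100110 ⊕ 01110101 = 10010011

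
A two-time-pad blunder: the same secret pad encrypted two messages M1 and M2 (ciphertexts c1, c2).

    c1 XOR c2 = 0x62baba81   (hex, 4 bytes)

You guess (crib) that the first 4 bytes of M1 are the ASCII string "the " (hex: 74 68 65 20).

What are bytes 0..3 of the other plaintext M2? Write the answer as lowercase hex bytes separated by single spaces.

Since c1 ⊕ c2 = M1 ⊕ M2, XORing with the guessed M1 bytes yields the corresponding M2 bytes: M2 = (c1 ⊕ c2) ⊕ M1.
byte 0: 01100010 ⊕ 01110100 = 00010110
byte 1: 10111010 ⊕ 01101000 = 11010010
byte 2: 10111010 ⊕ 01100101 = 11011111
byte 3: 10000001 ⊕ 00100000 = 10100001

16 d2 df a1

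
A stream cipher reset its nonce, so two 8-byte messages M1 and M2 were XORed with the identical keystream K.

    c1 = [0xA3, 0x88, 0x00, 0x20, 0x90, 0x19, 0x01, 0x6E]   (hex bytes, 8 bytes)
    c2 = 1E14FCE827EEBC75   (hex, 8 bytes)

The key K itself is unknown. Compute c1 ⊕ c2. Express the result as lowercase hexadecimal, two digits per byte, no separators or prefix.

c1 ⊕ c2 = (M1 ⊕ K) ⊕ (M2 ⊕ K) = M1 ⊕ M2 — the shared key cancels under XOR.
10100011 ⊕ 00011110 = 10111101
10001000 ⊕ 00010100 = 10011100
00000000 ⊕ 11111100 = 11111100
00100000 ⊕ 11101000 = 11001000
10010000 ⊕ 00100111 = 10110111
00011001 ⊕ 11101110 = 11110111
00000001 ⊕ 10111100 = 10111101
01101110 ⊕ 01110101 = 00011011

bd9cfcc8b7f7bd1b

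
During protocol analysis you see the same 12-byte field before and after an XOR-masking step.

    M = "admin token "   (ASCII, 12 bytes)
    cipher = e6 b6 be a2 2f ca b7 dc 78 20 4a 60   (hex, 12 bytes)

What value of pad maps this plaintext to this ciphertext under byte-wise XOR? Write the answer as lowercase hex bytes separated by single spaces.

87 d2 d3 cb 41 ea c3 b3 13 45 24 40

Since cipher = M ⊕ pad, XORing both sides with M gives pad = M ⊕ cipher.
61 xor e6 = 87
64 xor b6 = d2
6d xor be = d3
69 xor a2 = cb
6e xor 2f = 41
20 xor ca = ea
74 xor b7 = c3
6f xor dc = b3
6b xor 78 = 13
65 xor 20 = 45
6e xor 4a = 24
20 xor 60 = 40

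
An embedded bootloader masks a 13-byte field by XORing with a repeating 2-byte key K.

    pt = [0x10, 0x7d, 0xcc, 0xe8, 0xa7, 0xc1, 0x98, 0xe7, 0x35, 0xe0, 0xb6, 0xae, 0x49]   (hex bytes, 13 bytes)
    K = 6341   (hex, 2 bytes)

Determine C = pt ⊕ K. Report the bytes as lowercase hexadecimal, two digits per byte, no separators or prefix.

The 2-byte key repeats, so the effective keystream is 63 41 63 41 63 41 63 41 63 41 63 41 63.
byte 0: 10 XOR 63 = 73
byte 1: 7d XOR 41 = 3c
byte 2: cc XOR 63 = af
byte 3: e8 XOR 41 = a9
byte 4: a7 XOR 63 = c4
byte 5: c1 XOR 41 = 80
byte 6: 98 XOR 63 = fb
byte 7: e7 XOR 41 = a6
byte 8: 35 XOR 63 = 56
byte 9: e0 XOR 41 = a1
byte 10: b6 XOR 63 = d5
byte 11: ae XOR 41 = ef
byte 12: 49 XOR 63 = 2a

733cafa9c480fba656a1d5ef2a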